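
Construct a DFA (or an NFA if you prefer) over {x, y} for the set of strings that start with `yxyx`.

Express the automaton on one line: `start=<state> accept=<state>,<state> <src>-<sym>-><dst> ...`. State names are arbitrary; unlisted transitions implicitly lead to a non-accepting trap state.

Check the first 4 symbols one by one: A through D record how many have matched `yxyx` so far; any wrong symbol goes to the dead state F. After all 4 match we enter the accepting sink E.
With 6 states:
       x  y 
>  A   F  B 
   B   C  F 
   C   F  D 
   D   E  F 
 * E   E  E 
   F   F  F 
(> = start, * = accepting)

start=A accept=E A-x->F A-y->B B-x->C B-y->F C-x->F C-y->D D-x->E D-y->F E-x->E E-y->E F-x->F F-y->F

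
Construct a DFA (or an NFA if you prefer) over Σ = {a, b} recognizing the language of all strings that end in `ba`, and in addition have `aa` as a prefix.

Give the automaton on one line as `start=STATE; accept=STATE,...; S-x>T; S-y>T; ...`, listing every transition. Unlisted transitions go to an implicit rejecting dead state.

Build one automaton per condition and run them in lockstep. One (3 states) tracks how much of the suffix `ba` has currently been matched; the other (4 states) tracks whether the input so far still matches the prefix `aa`. Each combined state is a pair, one component from each; accept when both components accept. Minimizing collapses redundant product states.
        a   b  
>  q0   q1  q2 
   q1   q3  q2 
   q2   q2  q2 
   q3   q3  q4 
   q4   q5  q4 
 * q5   q3  q4 
(> = start, * = accepting)

start=q0; accept=q5; q0-a>q1; q0-b>q2; q1-a>q3; q1-b>q2; q2-a>q2; q2-b>q2; q3-a>q3; q3-b>q4; q4-a>q5; q4-b>q4; q5-a>q3; q5-b>q4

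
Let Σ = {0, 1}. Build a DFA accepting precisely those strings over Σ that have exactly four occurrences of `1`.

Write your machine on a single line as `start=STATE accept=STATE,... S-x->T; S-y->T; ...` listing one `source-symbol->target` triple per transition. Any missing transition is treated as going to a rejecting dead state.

Only the number of `1`s matters, and only up to 5. Make a chain q0 → q1 → q2 → q3 → q4 → q5 advanced by each `1` (with q5 absorbing); every other symbol self-loops. The accepting set is {q4}.
6 states suffice.
        0   1  
>  q0   q0  q1 
   q1   q1  q2 
   q2   q2  q3 
   q3   q3  q4 
 * q4   q4  q5 
   q5   q5  q5 
(> = start, * = accepting)

start=q0; accept=q4; q0-0->q0; q0-1->q1; q1-0->q1; q1-1->q2; q2-0->q2; q2-1->q3; q3-0->q3; q3-1->q4; q4-0->q4; q4-1->q5; q5-0->q5; q5-1->q5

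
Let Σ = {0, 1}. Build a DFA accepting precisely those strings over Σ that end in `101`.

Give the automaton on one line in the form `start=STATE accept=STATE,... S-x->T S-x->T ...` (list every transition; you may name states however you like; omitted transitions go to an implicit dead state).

start=s0 accept=s3 s0-0->s0 s0-1->s1 s1-0->s2 s1-1->s1 s2-0->s0 s2-1->s3 s3-0->s2 s3-1->s1

Let each state record the length of the longest suffix of the input read so far that is also a prefix of `101`. s1 means the last symbol is `1`; s2 means the last 2 symbols are `10`; s3 means the last 3 symbols are `101`. Accept only at s3, where the string currently ends in `101`.
A 4-state machine:
        0   1  
>  s0   s0  s1 
   s1   s2  s1 
   s2   s0  s3 
 * s3   s2  s1 
(> = start, * = accepting)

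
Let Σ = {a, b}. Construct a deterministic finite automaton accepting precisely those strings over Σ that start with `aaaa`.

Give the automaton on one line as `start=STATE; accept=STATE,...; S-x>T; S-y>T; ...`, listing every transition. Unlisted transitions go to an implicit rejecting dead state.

start=q0; accept=q4; q0-a>q1; q0-b>q5; q1-a>q2; q1-b>q5; q2-a>q3; q2-b>q5; q3-a>q4; q3-b>q5; q4-a>q4; q4-b>q4; q5-a>q5; q5-b>q5

Check the first 4 symbols one by one: q0 through q3 record how many have matched `aaaa` so far; any wrong symbol goes to the dead state q5. After all 4 match we enter the accepting sink q4.
A 6-state machine:
        a   b  
>  q0   q1  q5 
   q1   q2  q5 
   q2   q3  q5 
   q3   q4  q5 
 * q4   q4  q4 
   q5   q5  q5 
(> = start, * = accepting)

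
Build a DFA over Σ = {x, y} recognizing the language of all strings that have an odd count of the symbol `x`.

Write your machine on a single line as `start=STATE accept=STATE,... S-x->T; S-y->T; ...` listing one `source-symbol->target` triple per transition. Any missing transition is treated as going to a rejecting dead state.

The only thing that matters is how many `x`s have appeared, reduced mod 2. Use one state per residue: s0 for 0, …, s1 for 1. Reading `x` moves to the next residue; anything else stays put. s1 is accepting.
2 states suffice.
        x   y  
>  s0   s1  s0 
 * s1   s0  s1 
(> = start, * = accepting)

start=s0; accept=s1; s0-x->s1; s0-y->s0; s1-x->s0; s1-y->s1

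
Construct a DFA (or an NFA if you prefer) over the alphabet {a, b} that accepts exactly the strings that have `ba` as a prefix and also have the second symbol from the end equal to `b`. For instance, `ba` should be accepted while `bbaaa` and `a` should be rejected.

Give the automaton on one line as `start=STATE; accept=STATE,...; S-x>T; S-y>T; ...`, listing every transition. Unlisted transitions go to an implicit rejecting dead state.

start=q0; accept=q3,q6; q0-a>q1; q0-b>q2; q1-a>q1; q1-b>q1; q2-a>q3; q2-b>q1; q3-a>q4; q3-b>q5; q4-a>q4; q4-b>q5; q5-a>q3; q5-b>q6; q6-a>q3; q6-b>q6

Build one automaton per condition and run them in lockstep. One (4 states) tracks whether the input so far still matches the prefix `ba`; the other (7 states) tracks the last 2 symbols read. Each combined state is a pair, one component from each; accept when both components accept. Minimizing collapses redundant product states.
With 7 states:
        a   b  
>  q0   q1  q2 
   q1   q1  q1 
   q2   q3  q1 
 * q3   q4  q5 
   q4   q4  q5 
   q5   q3  q6 
 * q6   q3  q6 
(> = start, * = accepting)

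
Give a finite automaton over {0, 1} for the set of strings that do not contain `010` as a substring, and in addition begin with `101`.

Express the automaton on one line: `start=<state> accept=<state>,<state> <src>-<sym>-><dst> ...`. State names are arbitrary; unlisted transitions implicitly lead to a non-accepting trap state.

start=A accept=H,J,K A-0->B A-1->C B-0->B B-1->D C-0->E C-1->F D-0->G D-1->F E-0->B E-1->H F-0->B F-1->F G-0->G G-1->G H-0->I H-1->J I-0->I I-1->I J-0->K J-1->J K-0->K K-1->H

Handle the two conditions separately and then intersect. One (4 states) tracks partial matches of the forbidden pattern `010`; the other (5 states) tracks whether the input so far still matches the prefix `101`. Each combined state is a pair, one component from each; accept when both components accept.
With 11 states:
       0  1 
>  A   B  C 
   B   B  D 
   C   E  F 
   D   G  F 
   E   B  H 
   F   B  F 
   G   G  G 
 * H   I  J 
   I   I  I 
 * J   K  J 
 * K   K  H 
(> = start, * = accepting)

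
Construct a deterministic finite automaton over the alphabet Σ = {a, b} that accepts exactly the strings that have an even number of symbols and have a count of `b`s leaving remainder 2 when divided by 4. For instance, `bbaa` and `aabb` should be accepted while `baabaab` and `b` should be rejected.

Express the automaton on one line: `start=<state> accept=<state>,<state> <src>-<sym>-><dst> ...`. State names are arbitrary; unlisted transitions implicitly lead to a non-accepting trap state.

start=q0 accept=q4 q0-a->q1 q0-b->q2 q1-a->q0 q1-b->q3 q2-a->q3 q2-b->q4 q3-a->q2 q3-b->q5 q4-a->q5 q4-b->q6 q5-a->q4 q5-b->q7 q6-a->q7 q6-b->q0 q7-a->q6 q7-b->q1

Run two small machines in parallel and take their product. The first has 2 states tracking the input length modulo 2; the second has 4 states tracking the count of `b`s modulo 4. A product state is a pair (one from each), accepting exactly when both do.
8 states suffice.
        a   b  
>  q0   q1  q2 
   q1   q0  q3 
   q2   q3  q4 
   q3   q2  q5 
 * q4   q5  q6 
   q5   q4  q7 
   q6   q7  q0 
   q7   q6  q1 
(> = start, * = accepting)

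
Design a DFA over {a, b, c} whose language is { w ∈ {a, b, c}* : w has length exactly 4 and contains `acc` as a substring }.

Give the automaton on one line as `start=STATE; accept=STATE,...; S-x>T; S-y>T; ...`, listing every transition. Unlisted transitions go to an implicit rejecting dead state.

Run two small machines in parallel and take their product. The first has 6 states tracking the input length, saturating at 5; the second has 4 states tracking whether and how much of `acc` has been seen. A product state is a pair (one from each), accepting exactly when both do. After merging equivalent states the machine shrinks.
9 states suffice.
        a   b   c  
>  q0   q1  q2  q2 
   q1   q3  q4  q5 
   q2   q3  q4  q4 
   q3   q4  q4  q6 
   q4   q4  q4  q4 
   q5   q4  q4  q7 
   q6   q4  q4  q8 
   q7   q8  q8  q8 
 * q8   q4  q4  q4 
(> = start, * = accepting)

start=q0; accept=q8; q0-a>q1; q0-b>q2; q0-c>q2; q1-a>q3; q1-b>q4; q1-c>q5; q2-a>q3; q2-b>q4; q2-c>q4; q3-a>q4; q3-b>q4; q3-c>q6; q4-a>q4; q4-b>q4; q4-c>q4; q5-a>q4; q5-b>q4; q5-c>q7; q6-a>q4; q6-b>q4; q6-c>q8; q7-a>q8; q7-b>q8; q7-c>q8; q8-a>q4; q8-b>q4; q8-c>q4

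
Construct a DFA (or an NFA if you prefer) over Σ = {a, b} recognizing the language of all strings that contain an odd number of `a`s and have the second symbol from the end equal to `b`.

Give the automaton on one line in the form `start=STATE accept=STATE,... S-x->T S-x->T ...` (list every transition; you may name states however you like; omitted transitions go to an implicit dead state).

start=q0 accept=q4,q5 q0-a->q1 q0-b->q2 q1-a->q0 q1-b->q3 q2-a->q4 q2-b->q2 q3-a->q0 q3-b->q5 q4-a->q0 q4-b->q3 q5-a->q0 q5-b->q5

Run two small machines in parallel and take their product. The first has 2 states tracking the count of `a`s modulo 2; the second has 7 states tracking the last 2 symbols read. A product state is a pair (one from each), accepting exactly when both do. Minimizing collapses redundant product states.
With 6 states:
        a   b  
>  q0   q1  q2 
   q1   q0  q3 
   q2   q4  q2 
   q3   q0  q5 
 * q4   q0  q3 
 * q5   q0  q5 
(> = start, * = accepting)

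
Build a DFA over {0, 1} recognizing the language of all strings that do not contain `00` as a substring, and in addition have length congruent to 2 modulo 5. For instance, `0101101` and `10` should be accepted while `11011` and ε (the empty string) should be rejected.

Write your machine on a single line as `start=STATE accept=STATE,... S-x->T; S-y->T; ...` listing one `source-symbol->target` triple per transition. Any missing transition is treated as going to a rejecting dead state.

start=S0; accept=S4,S5; S0-0->S1; S0-1->S2; S1-0->S3; S1-1->S4; S2-0->S5; S2-1->S4; S3-0->S3; S3-1->S3; S4-0->S6; S4-1->S7; S5-0->S3; S5-1->S7; S6-0->S3; S6-1->S8; S7-0->S9; S7-1->S8; S8-0->S10; S8-1->S0; S9-0->S3; S9-1->S0; S10-0->S3; S10-1->S2

Build one automaton per condition and run them in lockstep. One (3 states) tracks partial matches of the forbidden pattern `00`; the other (5 states) tracks the input length modulo 5. Each combined state is a pair, one component from each; accept when both components accept. Equivalent product states are then merged.
11 states suffice.
          0    1  
>  S0     S1   S2 
   S1     S3   S4 
   S2     S5   S4 
   S3     S3   S3 
 * S4     S6   S7 
 * S5     S3   S7 
   S6     S3   S8 
   S7     S9   S8 
   S8    S10   S0 
   S9     S3   S0 
   S10    S3   S2 
(> = start, * = accepting)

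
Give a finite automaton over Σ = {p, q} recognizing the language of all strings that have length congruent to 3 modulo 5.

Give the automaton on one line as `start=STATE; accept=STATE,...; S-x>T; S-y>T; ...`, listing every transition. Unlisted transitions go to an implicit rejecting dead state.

Only the length mod 5 matters, so use a 5-cycle: from any state, every input symbol moves to the next state, wrapping E back to A. Mark D accepting.
A 5-state machine:
       p  q 
>  A   B  B 
   B   C  C 
   C   D  D 
 * D   E  E 
   E   A  A 
(> = start, * = accepting)

start=A; accept=D; A-p>B; A-q>B; B-p>C; B-q>C; C-p>D; C-q>D; D-p>E; D-q>E; E-p>A; E-q>A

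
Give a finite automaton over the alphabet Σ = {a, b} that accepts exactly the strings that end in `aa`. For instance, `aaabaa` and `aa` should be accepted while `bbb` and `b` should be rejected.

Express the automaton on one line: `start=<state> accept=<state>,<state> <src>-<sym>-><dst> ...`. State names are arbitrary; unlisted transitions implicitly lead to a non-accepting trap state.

start=s0 accept=s2 s0-a->s1 s0-b->s0 s1-a->s2 s1-b->s0 s2-a->s2 s2-b->s0

Let each state record the length of the longest suffix of the input read so far that is also a prefix of `aa`. s1 means the last symbol is `a`; s2 means the last 2 symbols are `aa`. Accept only at s2, where the string currently ends in `aa`.
A 3-state machine:
        a   b  
>  s0   s1  s0 
   s1   s2  s0 
 * s2   s2  s0 
(> = start, * = accepting)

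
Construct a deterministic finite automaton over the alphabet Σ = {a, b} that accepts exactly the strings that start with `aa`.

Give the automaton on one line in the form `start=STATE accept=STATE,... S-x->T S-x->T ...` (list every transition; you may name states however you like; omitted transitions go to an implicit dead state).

start=S0 accept=S2 S0-a->S1 S0-b->S3 S1-a->S2 S1-b->S3 S2-a->S2 S2-b->S2 S3-a->S3 S3-b->S3

Check the first 2 symbols one by one: S0 through S1 record how many have matched `aa` so far; any wrong symbol goes to the dead state S3. After all 2 match we enter the accepting sink S2.
        a   b  
>  S0   S1  S3 
   S1   S2  S3 
 * S2   S2  S2 
   S3   S3  S3 
(> = start, * = accepting)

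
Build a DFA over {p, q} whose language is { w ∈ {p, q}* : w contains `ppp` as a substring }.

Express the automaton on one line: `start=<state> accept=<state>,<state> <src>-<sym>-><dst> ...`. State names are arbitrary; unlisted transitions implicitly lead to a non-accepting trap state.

Track how much of `ppp` has been matched so far: state S0 is no progress, S3 is the absorbing accept state reached once `ppp` has occurred. Intermediate states record partial matches; on a mismatch, fall back to the longest reusable overlap.
With 4 states:
        p   q  
>  S0   S1  S0 
   S1   S2  S0 
   S2   S3  S0 
 * S3   S3  S3 
(> = start, * = accepting)

start=S0 accept=S3 S0-p->S1 S0-q->S0 S1-p->S2 S1-q->S0 S2-p->S3 S2-q->S0 S3-p->S3 S3-q->S3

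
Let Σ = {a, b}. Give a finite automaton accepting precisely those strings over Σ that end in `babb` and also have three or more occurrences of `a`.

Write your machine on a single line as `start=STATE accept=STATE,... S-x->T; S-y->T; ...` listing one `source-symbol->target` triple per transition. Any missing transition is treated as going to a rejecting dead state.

Build one automaton per condition and run them in lockstep. One (5 states) tracks how much of the suffix `babb` has currently been matched; the other (5 states) tracks the count of `a`s, saturating at 4. Each combined state is a pair, one component from each; accept when both components accept.
          a    b  
>  q0     q1   q2 
   q1     q3   q4 
   q2     q5   q2 
   q3     q6   q7 
   q4     q8   q4 
   q5     q3   q9 
   q6    q10  q11 
   q7    q12   q7 
   q8     q6  q13 
   q9     q8  q14 
   q10   q10  q15 
   q11   q16  q11 
   q12   q10  q17 
   q13   q12  q18 
   q14    q8   q4 
   q15   q16  q15 
   q16   q10  q19 
   q17   q16  q20 
   q18   q12   q7 
   q19   q16  q21 
 * q20   q16  q11 
 * q21   q16  q15 
(> = start, * = accepting)

start=q0; accept=q20,q21; q0-a->q1; q0-b->q2; q1-a->q3; q1-b->q4; q2-a->q5; q2-b->q2; q3-a->q6; q3-b->q7; q4-a->q8; q4-b->q4; q5-a->q3; q5-b->q9; q6-a->q10; q6-b->q11; q7-a->q12; q7-b->q7; q8-a->q6; q8-b->q13; q9-a->q8; q9-b->q14; q10-a->q10; q10-b->q15; q11-a->q16; q11-b->q11; q12-a->q10; q12-b->q17; q13-a->q12; q13-b->q18; q14-a->q8; q14-b->q4; q15-a->q16; q15-b->q15; q16-a->q10; q16-b->q19; q17-a->q16; q17-b->q20; q18-a->q12; q18-b->q7; q19-a->q16; q19-b->q21; q20-a->q16; q20-b->q11; q21-a->q16; q21-b->q15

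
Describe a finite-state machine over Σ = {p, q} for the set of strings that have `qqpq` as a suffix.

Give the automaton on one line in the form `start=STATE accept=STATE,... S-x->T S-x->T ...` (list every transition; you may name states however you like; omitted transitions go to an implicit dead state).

start=s0 accept=s4 s0-p->s0 s0-q->s1 s1-p->s0 s1-q->s2 s2-p->s3 s2-q->s2 s3-p->s0 s3-q->s4 s4-p->s0 s4-q->s2

Let each state record the length of the longest suffix of the input read so far that is also a prefix of `qqpq`. s1 means the last symbol is `q`; s2 means the last 2 symbols are `qq`; s3 means the last 3 symbols are `qqp`; s4 means the last 4 symbols are `qqpq`. Accept only at s4, where the string currently ends in `qqpq`.
        p   q  
>  s0   s0  s1 
   s1   s0  s2 
   s2   s3  s2 
   s3   s0  s4 
 * s4   s0  s2 
(> = start, * = accepting)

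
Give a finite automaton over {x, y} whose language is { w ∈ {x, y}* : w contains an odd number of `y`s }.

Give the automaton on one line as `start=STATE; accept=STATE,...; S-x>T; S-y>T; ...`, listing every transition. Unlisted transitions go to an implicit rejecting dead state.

The only thing that matters is how many `y`s have appeared, reduced mod 2. Use one state per residue: A for 0, …, B for 1. Reading `y` moves to the next residue; anything else stays put. B is accepting.
2 states suffice.
       x  y 
>  A   A  B 
 * B   B  A 
(> = start, * = accepting)

start=A; accept=B; A-x>A; A-y>B; B-x>B; B-y>A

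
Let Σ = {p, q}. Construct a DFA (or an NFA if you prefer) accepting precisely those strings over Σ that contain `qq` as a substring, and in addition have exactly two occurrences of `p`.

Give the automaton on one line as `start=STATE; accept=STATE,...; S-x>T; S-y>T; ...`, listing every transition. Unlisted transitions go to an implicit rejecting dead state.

start=A; accept=J; A-p>B; A-q>C; B-p>D; B-q>E; C-p>B; C-q>F; D-p>G; D-q>H; E-p>D; E-q>I; F-p>I; F-q>F; G-p>G; G-q>G; H-p>G; H-q>J; I-p>J; I-q>I; J-p>G; J-q>J

Build one automaton per condition and run them in lockstep. One (3 states) tracks whether and how much of `qq` has been seen; the other (4 states) tracks the count of `p`s, saturating at 3. Each combined state is a pair, one component from each; accept when both components accept. Equivalent product states are then merged.
A 10-state machine:
       p  q 
>  A   B  C 
   B   D  E 
   C   B  F 
   D   G  H 
   E   D  I 
   F   I  F 
   G   G  G 
   H   G  J 
   I   J  I 
 * J   G  J 
(> = start, * = accepting)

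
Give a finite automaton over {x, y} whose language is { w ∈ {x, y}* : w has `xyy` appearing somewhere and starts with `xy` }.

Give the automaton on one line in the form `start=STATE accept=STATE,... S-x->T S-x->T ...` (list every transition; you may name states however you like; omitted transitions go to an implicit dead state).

start=q0 accept=q5 q0-x->q1 q0-y->q2 q1-x->q2 q1-y->q3 q2-x->q2 q2-y->q2 q3-x->q4 q3-y->q5 q4-x->q4 q4-y->q3 q5-x->q5 q5-y->q5

Build one automaton per condition and run them in lockstep. The first has 4 states tracking whether and how much of `xyy` has been seen; the second has 4 states tracking whether the input so far still matches the prefix `xy`. A product state is a pair (one from each), accepting exactly when both do. After merging equivalent states the machine shrinks.
        x   y  
>  q0   q1  q2 
   q1   q2  q3 
   q2   q2  q2 
   q3   q4  q5 
   q4   q4  q3 
 * q5   q5  q5 
(> = start, * = accepting)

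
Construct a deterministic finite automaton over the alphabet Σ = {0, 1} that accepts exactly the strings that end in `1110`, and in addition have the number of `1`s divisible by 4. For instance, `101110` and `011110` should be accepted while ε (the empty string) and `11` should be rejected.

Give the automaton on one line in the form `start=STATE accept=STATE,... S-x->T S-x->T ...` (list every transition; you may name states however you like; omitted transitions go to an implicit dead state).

Handle the two conditions separately and then intersect. One (5 states) tracks how much of the suffix `1110` has currently been matched; the other (4 states) tracks the count of `1`s modulo 4. Each combined state is a pair, one component from each; accept when both components accept. Minimizing collapses redundant product states.
An 8-state machine:
        0   1  
>  s0   s0  s1 
   s1   s1  s2 
   s2   s3  s4 
   s3   s3  s5 
   s4   s5  s6 
   s5   s5  s0 
   s6   s7  s1 
 * s7   s0  s1 
(> = start, * = accepting)

start=s0 accept=s7 s0-0->s0 s0-1->s1 s1-0->s1 s1-1->s2 s2-0->s3 s2-1->s4 s3-0->s3 s3-1->s5 s4-0->s5 s4-1->s6 s5-0->s5 s5-1->s0 s6-0->s7 s6-1->s1 s7-0->s0 s7-1->s1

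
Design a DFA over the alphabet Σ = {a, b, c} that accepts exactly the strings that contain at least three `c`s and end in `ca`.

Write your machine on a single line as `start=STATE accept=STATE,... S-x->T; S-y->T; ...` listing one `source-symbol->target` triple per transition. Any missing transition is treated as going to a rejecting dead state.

Build one automaton per condition and run them in lockstep. The first has 5 states tracking the count of `c`s, saturating at 4; the second has 3 states tracking how much of the suffix `ca` has currently been matched. A product state is a pair (one from each), accepting exactly when both do. Equivalent product states are then merged.
5 states suffice.
        a   b   c  
>  S0   S0  S0  S1 
   S1   S1  S1  S2 
   S2   S2  S2  S3 
   S3   S4  S2  S3 
 * S4   S2  S2  S3 
(> = start, * = accepting)

start=S0; accept=S4; S0-a->S0; S0-b->S0; S0-c->S1; S1-a->S1; S1-b->S1; S1-c->S2; S2-a->S2; S2-b->S2; S2-c->S3; S3-a->S4; S3-b->S2; S3-c->S3; S4-a->S2; S4-b->S2; S4-c->S3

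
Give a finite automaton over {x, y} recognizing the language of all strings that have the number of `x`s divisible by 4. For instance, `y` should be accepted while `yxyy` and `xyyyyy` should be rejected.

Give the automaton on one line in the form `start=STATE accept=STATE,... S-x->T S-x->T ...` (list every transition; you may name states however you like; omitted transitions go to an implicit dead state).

Keep the running count of `x`s modulo 4: each `x` advances along the cycle q0 → q1 → q2 → q3 → q0 while other symbols loop. Accept at q0.
        x   y  
>* q0   q1  q0 
   q1   q2  q1 
   q2   q3  q2 
   q3   q0  q3 
(> = start, * = accepting)

start=q0 accept=q0 q0-x->q1 q0-y->q0 q1-x->q2 q1-y->q1 q2-x->q3 q2-y->q2 q3-x->q0 q3-y->q3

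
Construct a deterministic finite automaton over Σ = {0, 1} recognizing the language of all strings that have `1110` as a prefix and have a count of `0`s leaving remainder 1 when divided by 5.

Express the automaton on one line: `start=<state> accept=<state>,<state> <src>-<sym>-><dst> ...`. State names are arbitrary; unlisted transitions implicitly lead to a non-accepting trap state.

Handle the two conditions separately and then intersect. One (6 states) tracks whether the input so far still matches the prefix `1110`; the other (5 states) tracks the count of `0`s modulo 5. Each combined state is a pair, one component from each; accept when both components accept.
With 14 states:
       0  1 
>  A   B  C 
   B   D  B 
   C   B  E 
   D   F  D 
   E   B  G 
   F   H  F 
   G   I  J 
   H   J  H 
 * I   K  I 
   J   B  J 
   K   L  K 
   L   M  L 
   M   N  M 
   N   I  N 
(> = start, * = accepting)

start=A accept=I A-0->B A-1->C B-0->D B-1->B C-0->B C-1->E D-0->F D-1->D E-0->B E-1->G F-0->H F-1->F G-0->I G-1->J H-0->J H-1->H I-0->K I-1->I J-0->B J-1->J K-0->L K-1->K L-0->M L-1->L M-0->N M-1->M N-0->I N-1->N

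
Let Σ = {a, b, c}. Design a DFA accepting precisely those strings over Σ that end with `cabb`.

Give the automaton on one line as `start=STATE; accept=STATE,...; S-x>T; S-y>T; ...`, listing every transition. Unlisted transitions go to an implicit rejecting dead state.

start=S0; accept=S4; S0-a>S0; S0-b>S0; S0-c>S1; S1-a>S2; S1-b>S0; S1-c>S1; S2-a>S0; S2-b>S3; S2-c>S1; S3-a>S0; S3-b>S4; S3-c>S1; S4-a>S0; S4-b>S0; S4-c>S1

Let each state record the length of the longest suffix of the input read so far that is also a prefix of `cabb`. S1 means the last symbol is `c`; S2 means the last 2 symbols are `ca`; S3 means the last 3 symbols are `cab`; S4 means the last 4 symbols are `cabb`. Accept only at S4, where the string currently ends in `cabb`.
        a   b   c  
>  S0   S0  S0  S1 
   S1   S2  S0  S1 
   S2   S0  S3  S1 
   S3   S0  S4  S1 
 * S4   S0  S0  S1 
(> = start, * = accepting)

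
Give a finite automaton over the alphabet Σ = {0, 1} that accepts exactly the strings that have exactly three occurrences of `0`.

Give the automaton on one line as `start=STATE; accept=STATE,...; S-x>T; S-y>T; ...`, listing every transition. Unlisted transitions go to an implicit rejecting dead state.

Count `0`s, saturating at 4: states S0 through S3 mean 0 through 3 `0`s seen; S4 means more than 3. Each `0` increments (capped at S4); other symbols loop. Accept from {S3}.
        0   1  
>  S0   S1  S0 
   S1   S2  S1 
   S2   S3  S2 
 * S3   S4  S3 
   S4   S4  S4 
(> = start, * = accepting)

start=S0; accept=S3; S0-0>S1; S0-1>S0; S1-0>S2; S1-1>S1; S2-0>S3; S2-1>S2; S3-0>S4; S3-1>S3; S4-0>S4; S4-1>S4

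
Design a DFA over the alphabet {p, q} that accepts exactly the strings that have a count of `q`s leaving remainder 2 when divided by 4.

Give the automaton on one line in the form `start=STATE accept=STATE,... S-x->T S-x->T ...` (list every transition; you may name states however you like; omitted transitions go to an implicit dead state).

Keep the running count of `q`s modulo 4: each `q` advances along the cycle s0 → s1 → s2 → s3 → s0 while other symbols loop. Accept at s2.
A 4-state machine:
        p   q  
>  s0   s0  s1 
   s1   s1  s2 
 * s2   s2  s3 
   s3   s3  s0 
(> = start, * = accepting)

start=s0 accept=s2 s0-p->s0 s0-q->s1 s1-p->s1 s1-q->s2 s2-p->s2 s2-q->s3 s3-p->s3 s3-q->s0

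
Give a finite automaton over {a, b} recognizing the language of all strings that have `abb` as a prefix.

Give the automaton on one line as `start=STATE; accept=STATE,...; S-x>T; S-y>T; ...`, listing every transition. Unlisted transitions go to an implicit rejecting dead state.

start=q0; accept=q3; q0-a>q1; q0-b>q4; q1-a>q4; q1-b>q2; q2-a>q4; q2-b>q3; q3-a>q3; q3-b>q3; q4-a>q4; q4-b>q4

Walk along `abb` while the input agrees: from q0 take `a` to q1, and so on. Any deviation drops to the rejecting sink q4. Once q3 is reached the prefix is confirmed and every continuation is accepted.
With 5 states:
        a   b  
>  q0   q1  q4 
   q1   q4  q2 
   q2   q4  q3 
 * q3   q3  q3 
   q4   q4  q4 
(> = start, * = accepting)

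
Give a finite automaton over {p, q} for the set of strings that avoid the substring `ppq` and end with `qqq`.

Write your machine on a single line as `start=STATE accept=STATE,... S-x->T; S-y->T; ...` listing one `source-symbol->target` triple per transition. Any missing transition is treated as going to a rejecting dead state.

start=A; accept=G; A-p->B; A-q->C; B-p->D; B-q->C; C-p->B; C-q->E; D-p->D; D-q->F; E-p->B; E-q->G; F-p->H; F-q->I; G-p->B; G-q->G; H-p->H; H-q->F; I-p->H; I-q->J; J-p->H; J-q->J

Run two small machines in parallel and take their product. The first has 4 states tracking partial matches of the forbidden pattern `ppq`; the second has 4 states tracking how much of the suffix `qqq` has currently been matched. A product state is a pair (one from each), accepting exactly when both do.
A 10-state machine:
       p  q 
>  A   B  C 
   B   D  C 
   C   B  E 
   D   D  F 
   E   B  G 
   F   H  I 
 * G   B  G 
   H   H  F 
   I   H  J 
   J   H  J 
(> = start, * = accepting)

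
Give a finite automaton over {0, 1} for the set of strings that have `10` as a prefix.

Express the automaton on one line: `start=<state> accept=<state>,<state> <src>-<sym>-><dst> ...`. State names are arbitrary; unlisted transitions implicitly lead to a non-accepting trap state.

start=q0 accept=q2 q0-0->q3 q0-1->q1 q1-0->q2 q1-1->q3 q2-0->q2 q2-1->q2 q3-0->q3 q3-1->q3

Walk along `10` while the input agrees: from q0 take `1` to q1, and so on. Any deviation drops to the rejecting sink q3. Once q2 is reached the prefix is confirmed and every continuation is accepted.
A 4-state machine:
        0   1  
>  q0   q3  q1 
   q1   q2  q3 
 * q2   q2  q2 
   q3   q3  q3 
(> = start, * = accepting)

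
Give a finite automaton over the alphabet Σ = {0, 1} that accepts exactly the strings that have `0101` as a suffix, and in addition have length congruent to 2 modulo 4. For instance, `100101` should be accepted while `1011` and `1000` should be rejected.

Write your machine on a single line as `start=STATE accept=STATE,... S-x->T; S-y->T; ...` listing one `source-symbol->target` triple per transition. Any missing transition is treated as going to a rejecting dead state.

start=S0; accept=S18; S0-0->S1; S0-1->S2; S1-0->S3; S1-1->S4; S2-0->S3; S2-1->S5; S3-0->S6; S3-1->S7; S4-0->S8; S4-1->S9; S5-0->S6; S5-1->S9; S6-0->S10; S6-1->S11; S7-0->S12; S7-1->S0; S8-0->S10; S8-1->S13; S9-0->S10; S9-1->S0; S10-0->S1; S10-1->S14; S11-0->S15; S11-1->S2; S12-0->S1; S12-1->S16; S13-0->S15; S13-1->S2; S14-0->S17; S14-1->S5; S15-0->S3; S15-1->S18; S16-0->S17; S16-1->S5; S17-0->S6; S17-1->S19; S18-0->S8; S18-1->S9; S19-0->S12; S19-1->S0

Handle the two conditions separately and then intersect. One (5 states) tracks how much of the suffix `0101` has currently been matched; the other (4 states) tracks the input length modulo 4. Each combined state is a pair, one component from each; accept when both components accept.
          0    1  
>  S0     S1   S2 
   S1     S3   S4 
   S2     S3   S5 
   S3     S6   S7 
   S4     S8   S9 
   S5     S6   S9 
   S6    S10  S11 
   S7    S12   S0 
   S8    S10  S13 
   S9    S10   S0 
   S10    S1  S14 
   S11   S15   S2 
   S12    S1  S16 
   S13   S15   S2 
   S14   S17   S5 
   S15    S3  S18 
   S16   S17   S5 
   S17    S6  S19 
 * S18    S8   S9 
   S19   S12   S0 
(> = start, * = accepting)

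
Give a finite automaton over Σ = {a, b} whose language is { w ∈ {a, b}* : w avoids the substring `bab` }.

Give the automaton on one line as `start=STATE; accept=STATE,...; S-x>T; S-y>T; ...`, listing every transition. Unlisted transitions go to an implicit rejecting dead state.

start=q0; accept=q0,q1,q2; q0-a>q0; q0-b>q1; q1-a>q2; q1-b>q1; q2-a>q0; q2-b>q3; q3-a>q3; q3-b>q3

This is the complement of 'contains `bab`'. Use the same substring-matching states — q0 through q3 holding how much of `bab` has just been matched — but flip the accepting set: everything except the trap q3 accepts.
4 states suffice.
        a   b  
>* q0   q0  q1 
 * q1   q2  q1 
 * q2   q0  q3 
   q3   q3  q3 
(> = start, * = accepting)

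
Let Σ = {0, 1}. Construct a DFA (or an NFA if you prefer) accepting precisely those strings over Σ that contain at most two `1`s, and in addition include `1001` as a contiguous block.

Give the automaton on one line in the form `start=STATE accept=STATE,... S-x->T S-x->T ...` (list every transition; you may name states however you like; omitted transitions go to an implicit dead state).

start=A accept=I A-0->A A-1->B B-0->C B-1->D C-0->E C-1->D D-0->F D-1->G E-0->H E-1->I F-0->J F-1->G G-0->K G-1->G H-0->H H-1->D I-0->I I-1->L J-0->M J-1->L K-0->N K-1->G L-0->L L-1->L M-0->M M-1->G N-0->O N-1->L O-0->O O-1->G

Build one automaton per condition and run them in lockstep. One (4 states) tracks the count of `1`s, saturating at 3; the other (5 states) tracks whether and how much of `1001` has been seen. Each combined state is a pair, one component from each; accept when both components accept.
A 15-state machine:
       0  1 
>  A   A  B 
   B   C  D 
   C   E  D 
   D   F  G 
   E   H  I 
   F   J  G 
   G   K  G 
   H   H  D 
 * I   I  L 
   J   M  L 
   K   N  G 
   L   L  L 
   M   M  G 
   N   O  L 
   O   O  G 
(> = start, * = accepting)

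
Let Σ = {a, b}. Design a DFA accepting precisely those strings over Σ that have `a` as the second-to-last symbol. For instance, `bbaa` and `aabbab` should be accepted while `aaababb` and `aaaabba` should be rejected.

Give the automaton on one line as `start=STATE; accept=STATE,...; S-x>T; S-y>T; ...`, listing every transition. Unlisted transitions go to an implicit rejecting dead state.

A DFA must remember the last 2 symbols (since which symbol is second-to-last isn't known until the input ends). Use one state per possible window of the last ≤2 symbols; accept from those whose window starts with `a`.
With 7 states:
        a   b  
>  S0   S1  S2 
   S1   S3  S4 
   S2   S5  S6 
 * S3   S3  S4 
 * S4   S5  S6 
   S5   S3  S4 
   S6   S5  S6 
(> = start, * = accepting)

start=S0; accept=S3,S4; S0-a>S1; S0-b>S2; S1-a>S3; S1-b>S4; S2-a>S5; S2-b>S6; S3-a>S3; S3-b>S4; S4-a>S5; S4-b>S6; S5-a>S3; S5-b>S4; S6-a>S5; S6-b>S6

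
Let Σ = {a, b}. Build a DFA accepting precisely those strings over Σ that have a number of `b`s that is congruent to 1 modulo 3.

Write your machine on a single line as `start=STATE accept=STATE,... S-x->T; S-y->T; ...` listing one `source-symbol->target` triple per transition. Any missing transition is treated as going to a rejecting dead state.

The only thing that matters is how many `b`s have appeared, reduced mod 3. Use one state per residue: q0 for 0, …, q2 for 2. Reading `b` moves to the next residue; anything else stays put. q1 is accepting.
3 states suffice.
        a   b  
>  q0   q0  q1 
 * q1   q1  q2 
   q2   q2  q0 
(> = start, * = accepting)

start=q0; accept=q1; q0-a->q0; q0-b->q1; q1-a->q1; q1-b->q2; q2-a->q2; q2-b->q0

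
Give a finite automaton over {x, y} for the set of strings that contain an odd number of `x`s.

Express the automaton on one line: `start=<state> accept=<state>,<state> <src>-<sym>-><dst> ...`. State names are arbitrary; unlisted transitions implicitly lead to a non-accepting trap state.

start=A accept=B A-x->B A-y->A B-x->A B-y->B

The only thing that matters is how many `x`s have appeared, reduced mod 2. Use one state per residue: A for 0, …, B for 1. Reading `x` moves to the next residue; anything else stays put. B is accepting.
With 2 states:
       x  y 
>  A   B  A 
 * B   A  B 
(> = start, * = accepting)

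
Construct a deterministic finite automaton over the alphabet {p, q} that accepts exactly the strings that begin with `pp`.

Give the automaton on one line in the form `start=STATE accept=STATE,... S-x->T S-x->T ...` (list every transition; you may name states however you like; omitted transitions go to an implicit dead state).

Check the first 2 symbols one by one: s0 through s1 record how many have matched `pp` so far; any wrong symbol goes to the dead state s3. After all 2 match we enter the accepting sink s2.
4 states suffice.
        p   q  
>  s0   s1  s3 
   s1   s2  s3 
 * s2   s2  s2 
   s3   s3  s3 
(> = start, * = accepting)

start=s0 accept=s2 s0-p->s1 s0-q->s3 s1-p->s2 s1-q->s3 s2-p->s2 s2-q->s2 s3-p->s3 s3-q->s3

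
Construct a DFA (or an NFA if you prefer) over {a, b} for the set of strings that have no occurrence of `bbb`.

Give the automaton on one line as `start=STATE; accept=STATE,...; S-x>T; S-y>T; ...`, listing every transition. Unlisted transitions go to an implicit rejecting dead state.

start=q0; accept=q0,q1,q2; q0-a>q0; q0-b>q1; q1-a>q0; q1-b>q2; q2-a>q0; q2-b>q3; q3-a>q3; q3-b>q3

This is the complement of 'contains `bbb`'. Use the same substring-matching states — q0 through q3 holding how much of `bbb` has just been matched — but flip the accepting set: everything except the trap q3 accepts.
With 4 states:
        a   b  
>* q0   q0  q1 
 * q1   q0  q2 
 * q2   q0  q3 
   q3   q3  q3 
(> = start, * = accepting)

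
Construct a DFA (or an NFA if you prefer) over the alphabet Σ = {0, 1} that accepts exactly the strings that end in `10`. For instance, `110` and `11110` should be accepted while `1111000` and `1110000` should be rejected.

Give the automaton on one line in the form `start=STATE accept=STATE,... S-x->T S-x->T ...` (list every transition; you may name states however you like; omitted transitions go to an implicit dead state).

start=A accept=C A-0->A A-1->B B-0->C B-1->B C-0->A C-1->B

Remember how much of `10` the current input suffix matches. State A means no match yet; B means the last symbol is `1`; C means the last 2 symbols are `10`. Only C accepts. On a mismatch, fall back to the longest proper suffix that is still a prefix of `10`.
With 3 states:
       0  1 
>  A   A  B 
   B   C  B 
 * C   A  B 
(> = start, * = accepting)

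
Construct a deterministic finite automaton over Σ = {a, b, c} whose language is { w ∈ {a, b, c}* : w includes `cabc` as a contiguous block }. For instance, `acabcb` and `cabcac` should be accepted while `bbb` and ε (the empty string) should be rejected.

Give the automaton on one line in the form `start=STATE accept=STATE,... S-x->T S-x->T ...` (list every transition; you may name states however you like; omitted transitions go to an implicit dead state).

States S0..S3 record the length of the longest prefix of `cabc` that matches the current input suffix. Reaching S4 means `cabc` has been seen, and we stay there forever. Accept from S4.
With 5 states:
        a   b   c  
>  S0   S0  S0  S1 
   S1   S2  S0  S1 
   S2   S0  S3  S1 
   S3   S0  S0  S4 
 * S4   S4  S4  S4 
(> = start, * = accepting)

start=S0 accept=S4 S0-a->S0 S0-b->S0 S0-c->S1 S1-a->S2 S1-b->S0 S1-c->S1 S2-a->S0 S2-b->S3 S2-c->S1 S3-a->S0 S3-b->S0 S3-c->S4 S4-a->S4 S4-b->S4 S4-c->S4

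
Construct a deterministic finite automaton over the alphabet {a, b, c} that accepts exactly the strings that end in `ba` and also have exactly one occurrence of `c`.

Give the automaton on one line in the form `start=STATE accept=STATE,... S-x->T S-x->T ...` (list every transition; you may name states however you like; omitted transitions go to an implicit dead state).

start=s0 accept=s6 s0-a->s0 s0-b->s1 s0-c->s2 s1-a->s3 s1-b->s1 s1-c->s2 s2-a->s2 s2-b->s4 s2-c->s5 s3-a->s0 s3-b->s1 s3-c->s2 s4-a->s6 s4-b->s4 s4-c->s5 s5-a->s5 s5-b->s7 s5-c->s5 s6-a->s2 s6-b->s4 s6-c->s5 s7-a->s8 s7-b->s7 s7-c->s5 s8-a->s5 s8-b->s7 s8-c->s5

Run two small machines in parallel and take their product. One (3 states) tracks how much of the suffix `ba` has currently been matched; the other (3 states) tracks the count of `c`s, saturating at 2. Each combined state is a pair, one component from each; accept when both components accept.
With 9 states:
        a   b   c  
>  s0   s0  s1  s2 
   s1   s3  s1  s2 
   s2   s2  s4  s5 
   s3   s0  s1  s2 
   s4   s6  s4  s5 
   s5   s5  s7  s5 
 * s6   s2  s4  s5 
   s7   s8  s7  s5 
   s8   s5  s7  s5 
(> = start, * = accepting)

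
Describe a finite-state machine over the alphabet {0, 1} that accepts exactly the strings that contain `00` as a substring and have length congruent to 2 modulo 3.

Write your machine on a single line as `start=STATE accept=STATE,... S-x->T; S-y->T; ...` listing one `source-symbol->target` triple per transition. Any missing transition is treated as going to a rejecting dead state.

start=q0; accept=q3; q0-0->q1; q0-1->q2; q1-0->q3; q1-1->q4; q2-0->q5; q2-1->q4; q3-0->q6; q3-1->q6; q4-0->q7; q4-1->q0; q5-0->q6; q5-1->q0; q6-0->q8; q6-1->q8; q7-0->q8; q7-1->q2; q8-0->q3; q8-1->q3

Build one automaton per condition and run them in lockstep. One (3 states) tracks whether and how much of `00` has been seen; the other (3 states) tracks the input length modulo 3. Each combined state is a pair, one component from each; accept when both components accept.
With 9 states:
        0   1  
>  q0   q1  q2 
   q1   q3  q4 
   q2   q5  q4 
 * q3   q6  q6 
   q4   q7  q0 
   q5   q6  q0 
   q6   q8  q8 
   q7   q8  q2 
   q8   q3  q3 
(> = start, * = accepting)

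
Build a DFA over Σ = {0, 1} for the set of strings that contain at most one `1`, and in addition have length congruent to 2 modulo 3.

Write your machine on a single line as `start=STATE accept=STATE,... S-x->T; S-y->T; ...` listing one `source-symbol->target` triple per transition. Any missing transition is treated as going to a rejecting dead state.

Build one automaton per condition and run them in lockstep. One (3 states) tracks the count of `1`s, saturating at 2; the other (3 states) tracks the input length modulo 3. Each combined state is a pair, one component from each; accept when both components accept. Minimizing collapses redundant product states.
        0   1  
>  q0   q1  q2 
   q1   q3  q4 
   q2   q4  q5 
 * q3   q0  q6 
 * q4   q6  q5 
   q5   q5  q5 
   q6   q2  q5 
(> = start, * = accepting)

start=q0; accept=q3,q4; q0-0->q1; q0-1->q2; q1-0->q3; q1-1->q4; q2-0->q4; q2-1->q5; q3-0->q0; q3-1->q6; q4-0->q6; q4-1->q5; q5-0->q5; q5-1->q5; q6-0->q2; q6-1->q5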